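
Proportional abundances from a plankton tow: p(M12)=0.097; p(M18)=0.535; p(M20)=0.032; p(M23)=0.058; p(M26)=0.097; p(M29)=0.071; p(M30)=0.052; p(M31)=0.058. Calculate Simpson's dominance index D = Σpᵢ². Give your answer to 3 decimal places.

0.321

D = 0.097² + 0.535² + 0.032² + 0.058² + 0.097² + 0.071² + 0.052² + 0.058² = 0.00941 + 0.28623 + 0.00102 + 0.00336 + 0.00941 + 0.00504 + 0.00270 + 0.00336 = 0.32054 (working shown to 5 dp, full precision carried).
To 3 decimal places, D = 0.321.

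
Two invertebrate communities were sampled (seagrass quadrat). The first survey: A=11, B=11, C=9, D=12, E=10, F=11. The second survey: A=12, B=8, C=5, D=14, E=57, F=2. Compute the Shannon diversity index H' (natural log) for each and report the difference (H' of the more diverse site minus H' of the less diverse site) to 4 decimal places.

The first survey: N=64, proportions 0.171875, 0.171875, 0.140625, 0.1875, 0.15625, 0.171875, giving H' = 1.787785 (working shown to 6 dp, full precision carried).
The second survey: N=98, proportions 0.122449, 0.081633, 0.05102, 0.142857, 0.581633, 0.020408, giving H' = 1.286104.
Difference = |1.787785 − 1.286104| = 0.501681, i.e. 0.5017 to 4 decimal places.

0.5017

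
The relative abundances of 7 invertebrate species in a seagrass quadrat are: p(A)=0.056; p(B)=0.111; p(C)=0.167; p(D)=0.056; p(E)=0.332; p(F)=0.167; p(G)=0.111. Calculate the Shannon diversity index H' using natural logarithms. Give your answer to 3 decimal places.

1.775

Each pᵢ ln pᵢ term (working shown to 5 dp, full precision carried): 0.056×(-2.88240)=-0.16141, 0.111×(-2.19823)=-0.24400, 0.167×(-1.78976)=-0.29889, 0.056×(-2.88240)=-0.16141, 0.332×(-1.10262)=-0.36607, 0.167×(-1.78976)=-0.29889, 0.111×(-2.19823)=-0.24400.
Sum = -1.77469, so H' = 1.775.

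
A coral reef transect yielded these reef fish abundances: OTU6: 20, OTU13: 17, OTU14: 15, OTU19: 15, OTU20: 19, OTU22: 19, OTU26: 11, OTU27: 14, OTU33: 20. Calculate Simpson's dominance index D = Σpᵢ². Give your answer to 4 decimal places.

Total N = 20+17+15+15+19+19+11+14+20 = 150, so the proportions are 0.133333, 0.113333, 0.1, 0.1, 0.126667, 0.126667, 0.073333, 0.093333, 0.133333 (working shown to 6 dp, full precision carried).
D = 0.133333² + 0.113333² + 0.1² + 0.1² + 0.126667² + 0.126667² + 0.073333² + 0.093333² + 0.133333² = 0.017778 + 0.012844 + 0.010000 + 0.010000 + 0.016044 + 0.016044 + 0.005378 + 0.008711 + 0.017778 = 0.114578.
To 4 decimal places, D = 0.1146.

0.1146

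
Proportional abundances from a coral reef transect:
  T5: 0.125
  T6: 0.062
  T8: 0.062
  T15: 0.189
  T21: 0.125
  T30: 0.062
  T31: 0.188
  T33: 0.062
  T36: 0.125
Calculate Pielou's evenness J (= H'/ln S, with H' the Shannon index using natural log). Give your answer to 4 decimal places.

H' = −Σ pᵢ ln pᵢ = −((-0.259930) + (-0.172398) + (-0.172398) + (-0.314876) + (-0.259930) + (-0.172398) + (-0.314207) + (-0.172398) + (-0.259930)) = 2.098467 (working shown to 6 dp, full precision carried).
With S = 9 species, ln S = 2.197225, so J = 2.098467/2.197225 = 0.955054, i.e. 0.9551 to 4 decimal places.

0.9551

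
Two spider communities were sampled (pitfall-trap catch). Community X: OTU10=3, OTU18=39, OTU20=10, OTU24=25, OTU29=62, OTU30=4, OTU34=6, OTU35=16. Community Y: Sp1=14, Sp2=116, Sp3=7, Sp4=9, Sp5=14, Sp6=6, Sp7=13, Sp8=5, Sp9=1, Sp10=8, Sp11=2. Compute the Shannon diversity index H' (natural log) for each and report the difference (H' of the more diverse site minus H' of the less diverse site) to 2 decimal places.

0.14

Community X: N=165, proportions 0.0182, 0.2364, 0.0606, 0.1515, 0.3758, 0.0242, 0.0364, 0.097, giving H' = 1.6744 (working shown to 4 dp, full precision carried).
Community Y: N=195, proportions 0.0718, 0.5949, 0.0359, 0.0462, 0.0718, 0.0308, 0.0667, 0.0256, 0.0051, 0.041, 0.0103, giving H' = 1.5352.
Difference = |1.6744 − 1.5352| = 0.1392, i.e. 0.14 to 2 decimal places.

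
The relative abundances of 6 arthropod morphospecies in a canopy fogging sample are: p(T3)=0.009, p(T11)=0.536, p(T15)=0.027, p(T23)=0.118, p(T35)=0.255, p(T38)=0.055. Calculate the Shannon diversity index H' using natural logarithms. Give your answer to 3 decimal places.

1.234

Each pᵢ ln pᵢ term (working shown to 5 dp, full precision carried): 0.009×(-4.71053)=-0.04239, 0.536×(-0.62362)=-0.33426, 0.027×(-3.61192)=-0.09752, 0.118×(-2.13707)=-0.25217, 0.255×(-1.36649)=-0.34846, 0.055×(-2.90042)=-0.15952.
Sum = -1.23433, so H' = 1.234.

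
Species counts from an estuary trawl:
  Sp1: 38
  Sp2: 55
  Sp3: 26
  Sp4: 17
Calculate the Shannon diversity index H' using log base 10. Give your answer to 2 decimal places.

Total N = 38+55+26+17 = 136, so the proportions are 0.2794, 0.4044, 0.1912, 0.125 (working shown to 4 dp, full precision carried).
Each pᵢ log₁₀ pᵢ term: 0.2794×(-0.5538)=-0.1547, 0.4044×(-0.3932)=-0.1590, 0.1912×(-0.7186)=-0.1374, 0.125×(-0.9031)=-0.1129.
Sum = -0.5640, so H' = 0.56.

0.56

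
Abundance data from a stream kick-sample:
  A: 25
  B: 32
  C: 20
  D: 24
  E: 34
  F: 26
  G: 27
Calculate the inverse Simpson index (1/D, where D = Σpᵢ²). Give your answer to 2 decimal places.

Total N = 25+32+20+24+34+26+27 = 188, so the proportions are 0.132979, 0.170213, 0.106383, 0.12766, 0.180851, 0.138298, 0.143617 (working shown to 6 dp, full precision carried).
D = 0.132979² + 0.170213² + 0.106383² + 0.12766² + 0.180851² + 0.138298² + 0.143617² = 0.017683 + 0.028972 + 0.011317 + 0.016297 + 0.032707 + 0.019126 + 0.020626 = 0.146729.
So 1/D = 6.8153, i.e. 6.82 to 2 decimal places.

6.82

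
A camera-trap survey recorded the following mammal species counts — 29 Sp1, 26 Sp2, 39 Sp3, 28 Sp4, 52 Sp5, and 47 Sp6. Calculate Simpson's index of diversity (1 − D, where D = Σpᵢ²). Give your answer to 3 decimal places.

Total N = 29+26+39+28+52+47 = 221, so the proportions are 0.13122, 0.11765, 0.17647, 0.1267, 0.23529, 0.21267 (working shown to 5 dp, full precision carried).
D = 0.13122² + 0.11765² + 0.17647² + 0.1267² + 0.23529² + 0.21267² = 0.01722 + 0.01384 + 0.03114 + 0.01605 + 0.05536 + 0.04523 = 0.17885.
So 1 − D = 0.82115, i.e. 0.821 to 3 decimal places.

0.821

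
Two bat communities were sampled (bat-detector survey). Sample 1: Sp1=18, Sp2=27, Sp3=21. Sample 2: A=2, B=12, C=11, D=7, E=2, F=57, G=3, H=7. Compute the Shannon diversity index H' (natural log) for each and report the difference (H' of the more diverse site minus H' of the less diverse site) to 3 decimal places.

0.363

Sample 1: N=66, proportions 0.27273, 0.40909, 0.31818, giving H' = 1.08436 (working shown to 5 dp, full precision carried).
Sample 2: N=101, proportions 0.0198, 0.11881, 0.10891, 0.06931, 0.0198, 0.56436, 0.0297, 0.06931, giving H' = 1.44719.
Difference = |1.08436 − 1.44719| = 0.36283, i.e. 0.363 to 3 decimal places.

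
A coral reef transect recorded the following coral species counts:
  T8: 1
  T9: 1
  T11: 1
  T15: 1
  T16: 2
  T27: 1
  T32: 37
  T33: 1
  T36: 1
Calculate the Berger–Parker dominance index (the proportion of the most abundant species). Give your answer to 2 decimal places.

Total N = 1+1+1+1+2+1+37+1+1 = 46, so the proportions are 0.0217, 0.0217, 0.0217, 0.0217, 0.0435, 0.0217, 0.8043, 0.0217, 0.0217 (working shown to 4 dp, full precision carried).
The largest proportion is 0.8043, i.e. d = 0.80 to 2 decimal places.

0.80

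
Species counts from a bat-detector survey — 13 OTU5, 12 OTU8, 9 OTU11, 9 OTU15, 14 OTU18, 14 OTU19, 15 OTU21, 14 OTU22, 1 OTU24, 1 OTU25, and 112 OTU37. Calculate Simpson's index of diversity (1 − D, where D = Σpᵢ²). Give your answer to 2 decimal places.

Total N = 13+12+9+9+14+14+15+14+1+1+112 = 214, so the proportions are 0.0607, 0.0561, 0.0421, 0.0421, 0.0654, 0.0654, 0.0701, 0.0654, 0.0047, 0.0047, 0.5234 (working shown to 4 dp, full precision carried).
D = 0.0607² + 0.0561² + 0.0421² + 0.0421² + 0.0654² + 0.0654² + 0.0701² + 0.0654² + 0.0047² + 0.0047² + 0.5234² = 0.0037 + 0.0031 + 0.0018 + 0.0018 + 0.0043 + 0.0043 + 0.0049 + 0.0043 + 0.0000 + 0.0000 + 0.2739 = 0.3021.
So 1 − D = 0.6979, i.e. 0.70 to 2 decimal places.

0.70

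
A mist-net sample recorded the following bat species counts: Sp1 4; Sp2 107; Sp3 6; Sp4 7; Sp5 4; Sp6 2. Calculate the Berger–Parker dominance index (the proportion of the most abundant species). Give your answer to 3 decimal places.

0.823

Total N = 4+107+6+7+4+2 = 130, so the proportions are 0.03077, 0.82308, 0.04615, 0.05385, 0.03077, 0.01538 (working shown to 5 dp, full precision carried).
The largest proportion is 0.82308, i.e. d = 0.823 to 3 decimal places.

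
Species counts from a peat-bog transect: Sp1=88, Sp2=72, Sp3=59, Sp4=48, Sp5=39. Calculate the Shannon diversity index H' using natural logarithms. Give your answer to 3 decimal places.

1.569

Total N = 88+72+59+48+39 = 306, so the proportions are 0.28758, 0.23529, 0.19281, 0.15686, 0.12745 (working shown to 5 dp, full precision carried).
Each pᵢ ln pᵢ term: 0.28758×(-1.24625)=-0.35840, 0.23529×(-1.44692)=-0.34045, 0.19281×(-1.64605)=-0.31738, 0.15686×(-1.85238)=-0.29057, 0.12745×(-2.06002)=-0.26255.
Sum = -1.56935, so H' = 1.569.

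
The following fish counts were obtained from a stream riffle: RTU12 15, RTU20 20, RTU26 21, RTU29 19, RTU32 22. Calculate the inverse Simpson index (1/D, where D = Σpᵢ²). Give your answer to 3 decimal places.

Total N = 15+20+21+19+22 = 97, so the proportions are 0.1546392, 0.2061856, 0.2164948, 0.1958763, 0.2268041 (working shown to 7 dp, full precision carried).
D = 0.1546392² + 0.2061856² + 0.2164948² + 0.1958763² + 0.2268041² = 0.0239133 + 0.0425125 + 0.0468700 + 0.0383675 + 0.0514401 = 0.2031034.
So 1/D = 4.92360, i.e. 4.924 to 3 decimal places.

4.924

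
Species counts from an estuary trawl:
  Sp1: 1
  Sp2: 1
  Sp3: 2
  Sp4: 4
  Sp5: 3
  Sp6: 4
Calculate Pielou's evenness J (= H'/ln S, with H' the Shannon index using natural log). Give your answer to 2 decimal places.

Total N = 1+1+2+4+3+4 = 15, so the proportions are 0.0667, 0.0667, 0.1333, 0.2667, 0.2, 0.2667 (working shown to 4 dp, full precision carried).
H' = −Σ pᵢ ln pᵢ = −((-0.1805) + (-0.1805) + (-0.2687) + (-0.3525) + (-0.3219) + (-0.3525)) = 1.6566.
With S = 6 species, ln S = 1.7918, so J = 1.6566/1.7918 = 0.9245, i.e. 0.92 to 2 decimal places.

0.92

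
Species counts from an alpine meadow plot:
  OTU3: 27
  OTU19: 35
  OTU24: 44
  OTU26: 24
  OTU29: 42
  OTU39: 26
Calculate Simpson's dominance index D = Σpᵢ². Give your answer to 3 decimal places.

0.176

Total N = 27+35+44+24+42+26 = 198, so the proportions are 0.13636, 0.17677, 0.22222, 0.12121, 0.21212, 0.13131 (working shown to 5 dp, full precision carried).
D = 0.13636² + 0.17677² + 0.22222² + 0.12121² + 0.21212² + 0.13131² = 0.01860 + 0.03125 + 0.04938 + 0.01469 + 0.04500 + 0.01724 = 0.17616.
To 3 decimal places, D = 0.176.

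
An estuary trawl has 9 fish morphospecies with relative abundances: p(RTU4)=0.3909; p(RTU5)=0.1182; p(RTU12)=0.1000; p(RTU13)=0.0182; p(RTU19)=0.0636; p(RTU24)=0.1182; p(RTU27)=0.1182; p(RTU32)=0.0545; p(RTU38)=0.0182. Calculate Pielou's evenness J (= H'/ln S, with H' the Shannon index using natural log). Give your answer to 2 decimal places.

H' = −Σ pᵢ ln pᵢ = −((-0.3672) + (-0.2524) + (-0.2303) + (-0.0729) + (-0.1752) + (-0.2524) + (-0.2524) + (-0.1586) + (-0.0729)) = 1.8343 (working shown to 4 dp, full precision carried).
With S = 9 species, ln S = 2.1972, so J = 1.8343/2.1972 = 0.8348, i.e. 0.83 to 2 decimal places.

0.83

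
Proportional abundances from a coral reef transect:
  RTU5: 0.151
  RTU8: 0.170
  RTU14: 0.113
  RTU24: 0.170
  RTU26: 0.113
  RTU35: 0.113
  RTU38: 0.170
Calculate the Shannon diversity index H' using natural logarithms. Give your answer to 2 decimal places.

1.93

Each pᵢ ln pᵢ term (working shown to 4 dp, full precision carried): 0.151×(-1.8905)=-0.2855, 0.17×(-1.7720)=-0.3012, 0.113×(-2.1804)=-0.2464, 0.17×(-1.7720)=-0.3012, 0.113×(-2.1804)=-0.2464, 0.113×(-2.1804)=-0.2464, 0.17×(-1.7720)=-0.3012.
Sum = -1.9283, so H' = 1.93.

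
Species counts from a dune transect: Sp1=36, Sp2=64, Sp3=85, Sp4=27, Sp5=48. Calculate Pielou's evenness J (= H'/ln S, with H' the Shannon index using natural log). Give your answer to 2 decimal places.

0.95

Total N = 36+64+85+27+48 = 260, so the proportions are 0.1385, 0.2462, 0.3269, 0.1038, 0.1846 (working shown to 4 dp, full precision carried).
H' = −Σ pᵢ ln pᵢ = −((-0.2738) + (-0.3451) + (-0.3655) + (-0.2352) + (-0.3119)) = 1.5314.
With S = 5 species, ln S = 1.6094, so J = 1.5314/1.6094 = 0.9515, i.e. 0.95 to 2 decimal places.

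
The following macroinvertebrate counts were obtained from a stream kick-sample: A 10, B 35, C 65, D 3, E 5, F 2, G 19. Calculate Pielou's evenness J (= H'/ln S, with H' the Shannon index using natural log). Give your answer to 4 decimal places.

0.7336

Total N = 10+35+65+3+5+2+19 = 139, so the proportions are 0.071942, 0.251799, 0.467626, 0.021583, 0.035971, 0.014388, 0.136691 (working shown to 6 dp, full precision carried).
H' = −Σ pᵢ ln pᵢ = −((-0.189345) + (-0.347262) + (-0.355436) + (-0.082788) + (-0.119606) + (-0.061026) + (-0.272019)) = 1.427482.
With S = 7 species, ln S = 1.945910, so J = 1.427482/1.945910 = 0.733581, i.e. 0.7336 to 4 decimal places.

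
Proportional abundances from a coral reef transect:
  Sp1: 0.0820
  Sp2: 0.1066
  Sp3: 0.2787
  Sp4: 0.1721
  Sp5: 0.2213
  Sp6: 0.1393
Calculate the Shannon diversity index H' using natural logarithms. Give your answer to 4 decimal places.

Each pᵢ ln pᵢ term (working shown to 6 dp, full precision carried): 0.082×(-2.501036)=-0.205085, 0.1066×(-2.238672)=-0.238642, 0.2787×(-1.277619)=-0.356073, 0.1721×(-1.759680)=-0.302841, 0.2213×(-1.508236)=-0.333773, 0.1393×(-1.971125)=-0.274578.
Sum = -1.710991, so H' = 1.7110.

1.7110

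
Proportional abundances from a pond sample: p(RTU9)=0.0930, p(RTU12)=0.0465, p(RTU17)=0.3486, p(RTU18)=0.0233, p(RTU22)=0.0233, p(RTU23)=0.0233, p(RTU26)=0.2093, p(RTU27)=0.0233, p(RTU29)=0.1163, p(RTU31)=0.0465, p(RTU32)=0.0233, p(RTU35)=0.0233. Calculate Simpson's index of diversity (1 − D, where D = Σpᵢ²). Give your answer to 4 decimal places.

0.8049

D = 0.093² + 0.0465² + 0.3486² + 0.0233² + 0.0233² + 0.0233² + 0.2093² + 0.0233² + 0.1163² + 0.0465² + 0.0233² + 0.0233² = 0.008649 + 0.002162 + 0.121522 + 0.000543 + 0.000543 + 0.000543 + 0.043806 + 0.000543 + 0.013526 + 0.002162 + 0.000543 + 0.000543 = 0.195085 (working shown to 6 dp, full precision carried).
So 1 − D = 0.804915, i.e. 0.8049 to 4 decimal places.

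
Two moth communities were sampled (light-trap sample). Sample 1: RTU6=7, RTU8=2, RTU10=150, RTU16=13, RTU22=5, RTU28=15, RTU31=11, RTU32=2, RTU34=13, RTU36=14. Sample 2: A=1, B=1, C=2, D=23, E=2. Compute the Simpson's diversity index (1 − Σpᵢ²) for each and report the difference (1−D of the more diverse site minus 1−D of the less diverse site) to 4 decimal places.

0.2050

Sample 1: N=232, proportions 0.0301724, 0.0086207, 0.6465517, 0.0560345, 0.0215517, 0.0646552, 0.0474138, 0.0086207, 0.0560345, 0.0603448, giving 1−D = 0.5640978 (working shown to 7 dp, full precision carried).
Sample 2: N=29, proportions 0.0344828, 0.0344828, 0.0689655, 0.7931034, 0.0689655, giving 1−D = 0.3590963.
Difference = |0.5640978 − 0.3590963| = 0.2050015, i.e. 0.2050 to 4 decimal places.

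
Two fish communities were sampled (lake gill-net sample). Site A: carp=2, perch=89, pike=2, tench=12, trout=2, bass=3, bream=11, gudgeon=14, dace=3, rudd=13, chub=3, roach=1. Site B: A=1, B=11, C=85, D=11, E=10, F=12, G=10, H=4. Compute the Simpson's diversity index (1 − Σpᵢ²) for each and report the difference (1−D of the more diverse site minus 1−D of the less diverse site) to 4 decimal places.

Site A: N=155, proportions 0.012903, 0.574194, 0.012903, 0.077419, 0.012903, 0.019355, 0.070968, 0.090323, 0.019355, 0.083871, 0.019355, 0.006452, giving 1−D = 0.642414 (working shown to 6 dp, full precision carried).
Site B: N=144, proportions 0.006944, 0.076389, 0.590278, 0.076389, 0.069444, 0.083333, 0.069444, 0.027778, giving 1−D = 0.622492.
Difference = |0.642414 − 0.622492| = 0.019922, i.e. 0.0199 to 4 decimal places.

0.0199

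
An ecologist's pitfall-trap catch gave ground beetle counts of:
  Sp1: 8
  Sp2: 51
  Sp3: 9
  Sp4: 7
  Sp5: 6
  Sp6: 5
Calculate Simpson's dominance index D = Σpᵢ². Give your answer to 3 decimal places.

Total N = 8+51+9+7+6+5 = 86, so the proportions are 0.09302, 0.59302, 0.10465, 0.0814, 0.06977, 0.05814 (working shown to 5 dp, full precision carried).
D = 0.09302² + 0.59302² + 0.10465² + 0.0814² + 0.06977² + 0.05814² = 0.00865 + 0.35168 + 0.01095 + 0.00663 + 0.00487 + 0.00338 = 0.38615.
To 3 decimal places, D = 0.386.

0.386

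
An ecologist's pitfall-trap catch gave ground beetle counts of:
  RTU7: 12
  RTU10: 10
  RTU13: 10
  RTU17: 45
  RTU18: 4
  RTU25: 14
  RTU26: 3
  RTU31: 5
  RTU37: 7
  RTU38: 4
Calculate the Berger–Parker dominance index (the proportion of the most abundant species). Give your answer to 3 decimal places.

0.395

Total N = 12+10+10+45+4+14+3+5+7+4 = 114, so the proportions are 0.10526, 0.08772, 0.08772, 0.39474, 0.03509, 0.12281, 0.02632, 0.04386, 0.0614, 0.03509 (working shown to 5 dp, full precision carried).
The largest proportion is 0.39474, i.e. d = 0.395 to 3 decimal places.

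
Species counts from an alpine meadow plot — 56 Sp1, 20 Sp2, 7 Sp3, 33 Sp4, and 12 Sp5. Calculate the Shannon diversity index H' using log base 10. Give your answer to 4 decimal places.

Total N = 56+20+7+33+12 = 128, so the proportions are 0.4375, 0.15625, 0.054688, 0.257812, 0.09375 (working shown to 6 dp, full precision carried).
Each pᵢ log₁₀ pᵢ term: 0.4375×(-0.359022)=-0.157072, 0.15625×(-0.806180)=-0.125966, 0.054688×(-1.262112)=-0.069022, 0.257812×(-0.588696)=-0.151773, 0.09375×(-1.028029)=-0.096378.
Sum = -0.600210, so H' = 0.6002.

0.6002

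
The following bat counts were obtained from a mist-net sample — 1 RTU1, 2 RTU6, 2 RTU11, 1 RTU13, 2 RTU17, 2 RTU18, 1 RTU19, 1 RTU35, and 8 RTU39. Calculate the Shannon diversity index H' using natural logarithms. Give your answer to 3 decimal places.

Total N = 1+2+2+1+2+2+1+1+8 = 20, so the proportions are 0.05, 0.1, 0.1, 0.05, 0.1, 0.1, 0.05, 0.05, 0.4 (working shown to 5 dp, full precision carried).
Each pᵢ ln pᵢ term: 0.05×(-2.99573)=-0.14979, 0.1×(-2.30259)=-0.23026, 0.1×(-2.30259)=-0.23026, 0.05×(-2.99573)=-0.14979, 0.1×(-2.30259)=-0.23026, 0.1×(-2.30259)=-0.23026, 0.05×(-2.99573)=-0.14979, 0.05×(-2.99573)=-0.14979, 0.4×(-0.91629)=-0.36652.
Sum = -1.88670, so H' = 1.887.

1.887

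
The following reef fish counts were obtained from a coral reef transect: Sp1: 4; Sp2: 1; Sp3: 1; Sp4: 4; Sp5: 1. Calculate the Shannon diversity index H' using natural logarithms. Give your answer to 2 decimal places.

1.39

Total N = 4+1+1+4+1 = 11, so the proportions are 0.3636, 0.0909, 0.0909, 0.3636, 0.0909 (working shown to 4 dp, full precision carried).
Each pᵢ ln pᵢ term: 0.3636×(-1.0116)=-0.3679, 0.0909×(-2.3979)=-0.2180, 0.0909×(-2.3979)=-0.2180, 0.3636×(-1.0116)=-0.3679, 0.0909×(-2.3979)=-0.2180.
Sum = -1.3897, so H' = 1.39.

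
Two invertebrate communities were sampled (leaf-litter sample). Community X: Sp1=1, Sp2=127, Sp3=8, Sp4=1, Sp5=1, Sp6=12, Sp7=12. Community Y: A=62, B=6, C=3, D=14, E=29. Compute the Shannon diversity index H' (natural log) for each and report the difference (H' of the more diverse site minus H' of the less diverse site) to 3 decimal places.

Community X: N=162, proportions 0.006173, 0.783951, 0.049383, 0.006173, 0.006173, 0.074074, 0.074074, giving H' = 0.819170 (working shown to 6 dp, full precision carried).
Community Y: N=114, proportions 0.54386, 0.052632, 0.026316, 0.122807, 0.254386, giving H' = 1.187715.
Difference = |0.819170 − 1.187715| = 0.368545, i.e. 0.369 to 3 decimal places.

0.369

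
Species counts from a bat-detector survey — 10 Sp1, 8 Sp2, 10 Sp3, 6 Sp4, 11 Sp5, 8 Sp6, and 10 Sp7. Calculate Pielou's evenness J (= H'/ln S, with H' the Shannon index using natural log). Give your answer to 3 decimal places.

0.991

Total N = 10+8+10+6+11+8+10 = 63, so the proportions are 0.15873, 0.12698, 0.15873, 0.09524, 0.1746, 0.12698, 0.15873 (working shown to 5 dp, full precision carried).
H' = −Σ pᵢ ln pᵢ = −((-0.29215) + (-0.26206) + (-0.29215) + (-0.22394) + (-0.30472) + (-0.26206) + (-0.29215)) = 1.92923.
With S = 7 species, ln S = 1.94591, so J = 1.92923/1.94591 = 0.99143, i.e. 0.991 to 3 decimal places.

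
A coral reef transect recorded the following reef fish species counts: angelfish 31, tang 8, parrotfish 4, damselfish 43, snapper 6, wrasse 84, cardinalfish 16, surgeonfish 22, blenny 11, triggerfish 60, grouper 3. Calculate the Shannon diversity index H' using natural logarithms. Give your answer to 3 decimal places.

1.979

Total N = 31+8+4+43+6+84+16+22+11+60+3 = 288, so the proportions are 0.10764, 0.02778, 0.01389, 0.14931, 0.02083, 0.29167, 0.05556, 0.07639, 0.03819, 0.20833, 0.01042 (working shown to 5 dp, full precision carried).
Each pᵢ ln pᵢ term: 0.10764×(-2.22897)=-0.23992, 0.02778×(-3.58352)=-0.09954, 0.01389×(-4.27667)=-0.05940, 0.14931×(-1.90176)=-0.28394, 0.02083×(-3.87120)=-0.08065, 0.29167×(-1.23214)=-0.35938, 0.05556×(-2.89037)=-0.16058, 0.07639×(-2.57192)=-0.19647, 0.03819×(-3.26507)=-0.12471, 0.20833×(-1.56862)=-0.32679, 0.01042×(-4.56435)=-0.04755.
Sum = -1.97892, so H' = 1.979.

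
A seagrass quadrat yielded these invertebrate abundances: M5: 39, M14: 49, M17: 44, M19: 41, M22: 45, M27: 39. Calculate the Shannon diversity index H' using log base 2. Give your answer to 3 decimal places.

2.580

Total N = 39+49+44+41+45+39 = 257, so the proportions are 0.15175, 0.19066, 0.17121, 0.15953, 0.1751, 0.15175 (working shown to 5 dp, full precision carried).
Each pᵢ log₂ pᵢ term: 0.15175×(-2.72022)=-0.41280, 0.19066×(-2.39091)=-0.45586, 0.17121×(-2.54619)=-0.43592, 0.15953×(-2.64807)=-0.42246, 0.1751×(-2.51377)=-0.44015, 0.15175×(-2.72022)=-0.41280.
Sum = -2.57998, so H' = 2.580.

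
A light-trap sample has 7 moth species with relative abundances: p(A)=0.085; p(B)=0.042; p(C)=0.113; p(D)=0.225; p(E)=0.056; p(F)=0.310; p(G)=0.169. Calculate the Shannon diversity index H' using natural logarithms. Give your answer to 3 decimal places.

1.750

Each pᵢ ln pᵢ term (working shown to 5 dp, full precision carried): 0.085×(-2.46510)=-0.20953, 0.042×(-3.17009)=-0.13314, 0.113×(-2.18037)=-0.24638, 0.225×(-1.49165)=-0.33562, 0.056×(-2.88240)=-0.16141, 0.31×(-1.17118)=-0.36307, 0.169×(-1.77786)=-0.30046.
Sum = -1.74962, so H' = 1.750.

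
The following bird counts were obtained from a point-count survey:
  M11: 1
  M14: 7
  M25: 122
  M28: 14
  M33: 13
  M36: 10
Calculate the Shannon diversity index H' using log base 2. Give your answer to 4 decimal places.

1.3967

Total N = 1+7+122+14+13+10 = 167, so the proportions are 0.005988, 0.041916, 0.730539, 0.083832, 0.077844, 0.05988 (working shown to 6 dp, full precision carried).
Each pᵢ log₂ pᵢ term: 0.005988×(-7.383704)=-0.044214, 0.041916×(-4.576349)=-0.191823, 0.730539×(-0.452967)=-0.330910, 0.083832×(-3.576349)=-0.299814, 0.077844×(-3.683265)=-0.286721, 0.05988×(-4.061776)=-0.243220.
Sum = -1.396702, so H' = 1.3967.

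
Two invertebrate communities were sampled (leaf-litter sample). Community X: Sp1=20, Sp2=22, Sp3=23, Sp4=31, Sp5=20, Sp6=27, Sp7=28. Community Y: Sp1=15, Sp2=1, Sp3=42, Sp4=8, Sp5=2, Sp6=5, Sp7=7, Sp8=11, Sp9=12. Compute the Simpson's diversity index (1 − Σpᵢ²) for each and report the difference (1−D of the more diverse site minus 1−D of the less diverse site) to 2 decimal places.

0.08

Community X: N=171, proportions 0.117, 0.1287, 0.1345, 0.1813, 0.117, 0.1579, 0.1637, giving 1−D = 0.8534 (working shown to 4 dp, full precision carried).
Community Y: N=103, proportions 0.1456, 0.0097, 0.4078, 0.0777, 0.0194, 0.0485, 0.068, 0.1068, 0.1165, giving 1−D = 0.7741.
Difference = |0.8534 − 0.7741| = 0.0793, i.e. 0.08 to 2 decimal places.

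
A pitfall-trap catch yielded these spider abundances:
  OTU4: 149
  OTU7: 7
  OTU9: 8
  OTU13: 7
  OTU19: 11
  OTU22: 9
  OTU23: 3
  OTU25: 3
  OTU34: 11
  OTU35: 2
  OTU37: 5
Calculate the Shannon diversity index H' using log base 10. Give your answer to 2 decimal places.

Total N = 149+7+8+7+11+9+3+3+11+2+5 = 215, so the proportions are 0.693, 0.0326, 0.0372, 0.0326, 0.0512, 0.0419, 0.014, 0.014, 0.0512, 0.0093, 0.0233 (working shown to 4 dp, full precision carried).
Each pᵢ log₁₀ pᵢ term: 0.693×(-0.1593)=-0.1104, 0.0326×(-1.4873)=-0.0484, 0.0372×(-1.4293)=-0.0532, 0.0326×(-1.4873)=-0.0484, 0.0512×(-1.2910)=-0.0661, 0.0419×(-1.3782)=-0.0577, 0.014×(-1.8553)=-0.0259, 0.014×(-1.8553)=-0.0259, 0.0512×(-1.2910)=-0.0661, 0.0093×(-2.0314)=-0.0189, 0.0233×(-1.6335)=-0.0380.
Sum = -0.5589, so H' = 0.56.

0.56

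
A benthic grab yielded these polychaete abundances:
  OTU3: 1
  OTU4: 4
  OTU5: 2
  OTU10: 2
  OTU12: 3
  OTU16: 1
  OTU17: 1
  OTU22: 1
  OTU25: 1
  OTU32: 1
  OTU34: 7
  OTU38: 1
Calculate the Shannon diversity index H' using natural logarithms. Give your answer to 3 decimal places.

2.209

Total N = 1+4+2+2+3+1+1+1+1+1+7+1 = 25, so the proportions are 0.04, 0.16, 0.08, 0.08, 0.12, 0.04, 0.04, 0.04, 0.04, 0.04, 0.28, 0.04 (working shown to 6 dp, full precision carried).
Each pᵢ ln pᵢ term: 0.04×(-3.218876)=-0.128755, 0.16×(-1.832581)=-0.293213, 0.08×(-2.525729)=-0.202058, 0.08×(-2.525729)=-0.202058, 0.12×(-2.120264)=-0.254432, 0.04×(-3.218876)=-0.128755, 0.04×(-3.218876)=-0.128755, 0.04×(-3.218876)=-0.128755, 0.04×(-3.218876)=-0.128755, 0.04×(-3.218876)=-0.128755, 0.28×(-1.272966)=-0.356430, 0.04×(-3.218876)=-0.128755.
Sum = -2.209477, so H' = 2.209.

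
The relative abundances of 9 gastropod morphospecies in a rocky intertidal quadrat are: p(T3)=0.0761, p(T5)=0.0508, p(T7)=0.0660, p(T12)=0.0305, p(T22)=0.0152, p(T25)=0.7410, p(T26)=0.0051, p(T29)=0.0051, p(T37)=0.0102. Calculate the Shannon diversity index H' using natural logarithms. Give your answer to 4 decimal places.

1.0196

Each pᵢ ln pᵢ term (working shown to 6 dp, full precision carried): 0.0761×(-2.575707)=-0.196011, 0.0508×(-2.979859)=-0.151377, 0.066×(-2.718101)=-0.179395, 0.0305×(-3.490029)=-0.106446, 0.0152×(-4.186460)=-0.063634, 0.741×(-0.299755)=-0.222118, 0.0051×(-5.278515)=-0.026920, 0.0051×(-5.278515)=-0.026920, 0.0102×(-4.585368)=-0.046771.
Sum = -1.019593, so H' = 1.0196.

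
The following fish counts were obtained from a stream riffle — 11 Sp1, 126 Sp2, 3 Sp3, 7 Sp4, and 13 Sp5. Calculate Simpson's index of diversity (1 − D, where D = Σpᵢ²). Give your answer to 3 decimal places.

0.366

Total N = 11+126+3+7+13 = 160, so the proportions are 0.06875, 0.7875, 0.01875, 0.04375, 0.08125 (working shown to 5 dp, full precision carried).
D = 0.06875² + 0.7875² + 0.01875² + 0.04375² + 0.08125² = 0.00473 + 0.62016 + 0.00035 + 0.00191 + 0.00660 = 0.63375.
So 1 − D = 0.36625, i.e. 0.366 to 3 decimal places.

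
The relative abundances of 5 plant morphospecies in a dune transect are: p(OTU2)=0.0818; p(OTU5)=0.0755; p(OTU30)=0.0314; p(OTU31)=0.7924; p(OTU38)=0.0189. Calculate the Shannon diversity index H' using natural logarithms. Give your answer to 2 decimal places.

Each pᵢ ln pᵢ term (working shown to 4 dp, full precision carried): 0.0818×(-2.5035)=-0.2048, 0.0755×(-2.5836)=-0.1951, 0.0314×(-3.4609)=-0.1087, 0.7924×(-0.2327)=-0.1844, 0.0189×(-3.9686)=-0.0750.
Sum = -0.7679, so H' = 0.77.

0.77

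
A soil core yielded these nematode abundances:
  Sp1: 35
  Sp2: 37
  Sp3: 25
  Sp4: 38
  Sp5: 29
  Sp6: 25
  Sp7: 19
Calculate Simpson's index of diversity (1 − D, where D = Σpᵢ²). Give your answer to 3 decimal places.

Total N = 35+37+25+38+29+25+19 = 208, so the proportions are 0.16827, 0.17788, 0.12019, 0.18269, 0.13942, 0.12019, 0.09135 (working shown to 5 dp, full precision carried).
D = 0.16827² + 0.17788² + 0.12019² + 0.18269² + 0.13942² + 0.12019² + 0.09135² = 0.02831 + 0.03164 + 0.01445 + 0.03338 + 0.01944 + 0.01445 + 0.00834 = 0.15001.
So 1 − D = 0.84999, i.e. 0.850 to 3 decimal places.

0.850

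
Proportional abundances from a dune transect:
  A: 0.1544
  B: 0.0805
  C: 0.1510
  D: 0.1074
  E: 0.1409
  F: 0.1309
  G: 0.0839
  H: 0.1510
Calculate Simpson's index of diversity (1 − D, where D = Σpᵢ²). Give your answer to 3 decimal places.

D = 0.1544² + 0.0805² + 0.151² + 0.1074² + 0.1409² + 0.1309² + 0.0839² + 0.151² = 0.02384 + 0.00648 + 0.02280 + 0.01153 + 0.01985 + 0.01713 + 0.00704 + 0.02280 = 0.13148 (working shown to 5 dp, full precision carried).
So 1 − D = 0.86852, i.e. 0.869 to 3 decimal places.

0.869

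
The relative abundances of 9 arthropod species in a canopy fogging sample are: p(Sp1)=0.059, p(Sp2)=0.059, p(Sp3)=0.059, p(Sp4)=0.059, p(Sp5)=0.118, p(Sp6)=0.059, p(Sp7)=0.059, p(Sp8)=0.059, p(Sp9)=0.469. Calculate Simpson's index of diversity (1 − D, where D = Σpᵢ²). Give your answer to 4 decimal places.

0.7417

D = 0.059² + 0.059² + 0.059² + 0.059² + 0.118² + 0.059² + 0.059² + 0.059² + 0.469² = 0.003481 + 0.003481 + 0.003481 + 0.003481 + 0.013924 + 0.003481 + 0.003481 + 0.003481 + 0.219961 = 0.258252 (working shown to 6 dp, full precision carried).
So 1 − D = 0.741748, i.e. 0.7417 to 4 decimal places.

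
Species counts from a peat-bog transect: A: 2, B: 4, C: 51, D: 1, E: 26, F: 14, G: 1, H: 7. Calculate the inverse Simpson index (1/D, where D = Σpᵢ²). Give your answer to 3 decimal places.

3.170

Total N = 2+4+51+1+26+14+1+7 = 106, so the proportions are 0.0188679, 0.0377358, 0.4811321, 0.009434, 0.245283, 0.1320755, 0.009434, 0.0660377 (working shown to 7 dp, full precision carried).
D = 0.0188679² + 0.0377358² + 0.4811321² + 0.009434² + 0.245283² + 0.1320755² + 0.009434² + 0.0660377² = 0.0003560 + 0.0014240 + 0.2314881 + 0.0000890 + 0.0601638 + 0.0174439 + 0.0000890 + 0.0043610 = 0.3154147.
So 1/D = 3.17043, i.e. 3.170 to 3 decimal places.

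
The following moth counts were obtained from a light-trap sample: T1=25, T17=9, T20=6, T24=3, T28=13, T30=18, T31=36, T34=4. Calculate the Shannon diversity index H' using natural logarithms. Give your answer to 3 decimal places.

1.804

Total N = 25+9+6+3+13+18+36+4 = 114, so the proportions are 0.2193, 0.07895, 0.05263, 0.02632, 0.11404, 0.15789, 0.31579, 0.03509 (working shown to 5 dp, full precision carried).
Each pᵢ ln pᵢ term: 0.2193×(-1.51732)=-0.33275, 0.07895×(-2.53897)=-0.20045, 0.05263×(-2.94444)=-0.15497, 0.02632×(-3.63759)=-0.09573, 0.11404×(-2.17125)=-0.24760, 0.15789×(-1.84583)=-0.29145, 0.31579×(-1.15268)=-0.36400, 0.03509×(-3.34990)=-0.11754.
Sum = -1.80448, so H' = 1.804.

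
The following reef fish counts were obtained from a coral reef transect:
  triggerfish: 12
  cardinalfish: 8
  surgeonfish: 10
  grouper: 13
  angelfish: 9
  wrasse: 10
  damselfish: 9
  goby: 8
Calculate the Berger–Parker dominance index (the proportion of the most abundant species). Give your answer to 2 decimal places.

Total N = 12+8+10+13+9+10+9+8 = 79, so the proportions are 0.1519, 0.1013, 0.1266, 0.1646, 0.1139, 0.1266, 0.1139, 0.1013 (working shown to 4 dp, full precision carried).
The largest proportion is 0.1646, i.e. d = 0.16 to 2 decimal places.

0.16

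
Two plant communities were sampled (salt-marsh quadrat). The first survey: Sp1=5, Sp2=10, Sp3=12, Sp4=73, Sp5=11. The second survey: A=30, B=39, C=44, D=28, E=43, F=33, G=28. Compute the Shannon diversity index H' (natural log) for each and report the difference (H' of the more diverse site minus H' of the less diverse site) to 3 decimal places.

The first survey: N=111, proportions 0.04505, 0.09009, 0.10811, 0.65766, 0.0991, giving H' = 1.10167 (working shown to 5 dp, full precision carried).
The second survey: N=245, proportions 0.12245, 0.15918, 0.17959, 0.11429, 0.17551, 0.13469, 0.11429, giving H' = 1.92926.
Difference = |1.10167 − 1.92926| = 0.82759, i.e. 0.828 to 3 decimal places.

0.828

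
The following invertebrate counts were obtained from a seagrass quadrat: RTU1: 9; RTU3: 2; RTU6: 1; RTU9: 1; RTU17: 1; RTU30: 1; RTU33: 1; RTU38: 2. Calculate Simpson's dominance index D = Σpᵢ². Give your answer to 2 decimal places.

Total N = 9+2+1+1+1+1+1+2 = 18, so the proportions are 0.5, 0.1111, 0.0556, 0.0556, 0.0556, 0.0556, 0.0556, 0.1111 (working shown to 4 dp, full precision carried).
D = 0.5² + 0.1111² + 0.0556² + 0.0556² + 0.0556² + 0.0556² + 0.0556² + 0.1111² = 0.2500 + 0.0123 + 0.0031 + 0.0031 + 0.0031 + 0.0031 + 0.0031 + 0.0123 = 0.2901.
To 2 decimal places, D = 0.29.

0.29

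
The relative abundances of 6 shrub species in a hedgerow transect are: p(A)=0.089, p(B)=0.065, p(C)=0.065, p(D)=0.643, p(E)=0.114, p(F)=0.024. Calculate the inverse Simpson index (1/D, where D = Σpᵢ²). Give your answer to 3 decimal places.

D = 0.089² + 0.065² + 0.065² + 0.643² + 0.114² + 0.024² = 0.007921 + 0.004225 + 0.004225 + 0.413449 + 0.012996 + 0.000576 = 0.443392 (working shown to 6 dp, full precision carried).
So 1/D = 2.25534, i.e. 2.255 to 3 decimal places.

2.255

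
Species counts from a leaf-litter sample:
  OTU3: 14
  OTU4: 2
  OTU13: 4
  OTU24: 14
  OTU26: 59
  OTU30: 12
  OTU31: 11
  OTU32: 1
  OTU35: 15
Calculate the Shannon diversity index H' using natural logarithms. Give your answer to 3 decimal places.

Total N = 14+2+4+14+59+12+11+1+15 = 132, so the proportions are 0.106061, 0.015152, 0.030303, 0.106061, 0.44697, 0.090909, 0.083333, 0.007576, 0.113636 (working shown to 6 dp, full precision carried).
Each pᵢ ln pᵢ term: 0.106061×(-2.243745)=-0.237973, 0.015152×(-4.189655)=-0.063480, 0.030303×(-3.496508)=-0.105955, 0.106061×(-2.243745)=-0.237973, 0.44697×(-0.805264)=-0.359929, 0.090909×(-2.397895)=-0.217990, 0.083333×(-2.484907)=-0.207076, 0.007576×(-4.882802)=-0.036991, 0.113636×(-2.174752)=-0.247131.
Sum = -1.714497, so H' = 1.714.

1.714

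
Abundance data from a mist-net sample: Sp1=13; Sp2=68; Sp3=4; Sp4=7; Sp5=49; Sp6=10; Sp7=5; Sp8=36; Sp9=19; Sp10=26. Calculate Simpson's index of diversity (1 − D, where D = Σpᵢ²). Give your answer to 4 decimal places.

0.8270

Total N = 13+68+4+7+49+10+5+36+19+26 = 237, so the proportions are 0.054852, 0.28692, 0.016878, 0.029536, 0.206751, 0.042194, 0.021097, 0.151899, 0.080169, 0.109705 (working shown to 6 dp, full precision carried).
D = 0.054852² + 0.28692² + 0.016878² + 0.029536² + 0.206751² + 0.042194² + 0.021097² + 0.151899² + 0.080169² + 0.109705² = 0.003009 + 0.082323 + 0.000285 + 0.000872 + 0.042746 + 0.001780 + 0.000445 + 0.023073 + 0.006427 + 0.012035 = 0.172996.
So 1 − D = 0.827004, i.e. 0.8270 to 4 decimal places.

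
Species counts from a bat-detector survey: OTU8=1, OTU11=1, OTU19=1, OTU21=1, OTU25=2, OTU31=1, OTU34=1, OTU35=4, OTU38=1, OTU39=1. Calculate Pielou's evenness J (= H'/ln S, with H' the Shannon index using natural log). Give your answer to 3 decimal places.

0.931

Total N = 1+1+1+1+2+1+1+4+1+1 = 14, so the proportions are 0.07143, 0.07143, 0.07143, 0.07143, 0.14286, 0.07143, 0.07143, 0.28571, 0.07143, 0.07143 (working shown to 5 dp, full precision carried).
H' = −Σ pᵢ ln pᵢ = −((-0.18850) + (-0.18850) + (-0.18850) + (-0.18850) + (-0.27799) + (-0.18850) + (-0.18850) + (-0.35793) + (-0.18850) + (-0.18850)) = 2.14395.
With S = 10 species, ln S = 2.30259, so J = 2.14395/2.30259 = 0.93111, i.e. 0.931 to 3 decimal places.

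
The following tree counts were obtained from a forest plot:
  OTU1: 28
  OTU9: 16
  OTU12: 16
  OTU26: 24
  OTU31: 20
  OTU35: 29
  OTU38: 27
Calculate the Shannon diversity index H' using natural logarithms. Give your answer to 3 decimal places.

Total N = 28+16+16+24+20+29+27 = 160, so the proportions are 0.175, 0.1, 0.1, 0.15, 0.125, 0.18125, 0.16875 (working shown to 5 dp, full precision carried).
Each pᵢ ln pᵢ term: 0.175×(-1.74297)=-0.30502, 0.1×(-2.30259)=-0.23026, 0.1×(-2.30259)=-0.23026, 0.15×(-1.89712)=-0.28457, 0.125×(-2.07944)=-0.25993, 0.18125×(-1.70788)=-0.30955, 0.16875×(-1.77934)=-0.30026.
Sum = -1.91985, so H' = 1.920.

1.920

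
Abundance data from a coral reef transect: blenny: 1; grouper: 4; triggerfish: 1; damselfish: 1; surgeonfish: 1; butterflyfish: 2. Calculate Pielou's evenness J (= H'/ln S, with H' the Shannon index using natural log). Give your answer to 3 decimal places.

0.898

Total N = 1+4+1+1+1+2 = 10, so the proportions are 0.1, 0.4, 0.1, 0.1, 0.1, 0.2 (working shown to 5 dp, full precision carried).
H' = −Σ pᵢ ln pᵢ = −((-0.23026) + (-0.36652) + (-0.23026) + (-0.23026) + (-0.23026) + (-0.32189)) = 1.60944.
With S = 6 species, ln S = 1.79176, so J = 1.60944/1.79176 = 0.89824, i.e. 0.898 to 3 decimal places.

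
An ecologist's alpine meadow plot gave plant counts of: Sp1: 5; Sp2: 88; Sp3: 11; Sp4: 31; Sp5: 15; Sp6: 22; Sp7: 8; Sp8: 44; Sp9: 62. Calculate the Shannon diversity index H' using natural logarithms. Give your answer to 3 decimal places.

Total N = 5+88+11+31+15+22+8+44+62 = 286, so the proportions are 0.01748, 0.30769, 0.03846, 0.10839, 0.05245, 0.07692, 0.02797, 0.15385, 0.21678 (working shown to 5 dp, full precision carried).
Each pᵢ ln pᵢ term: 0.01748×(-4.04655)=-0.07074, 0.30769×(-1.17865)=-0.36266, 0.03846×(-3.25810)=-0.12531, 0.10839×(-2.22200)=-0.24085, 0.05245×(-2.94794)=-0.15461, 0.07692×(-2.56495)=-0.19730, 0.02797×(-3.57655)=-0.10004, 0.15385×(-1.87180)=-0.28797, 0.21678×(-1.52886)=-0.33143.
Sum = -1.87092, so H' = 1.871.

1.871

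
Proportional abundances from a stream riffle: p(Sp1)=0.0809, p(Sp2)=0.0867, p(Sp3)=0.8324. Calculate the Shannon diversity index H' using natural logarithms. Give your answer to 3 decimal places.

0.568

Each pᵢ ln pᵢ term (working shown to 5 dp, full precision carried): 0.0809×(-2.51454)=-0.20343, 0.0867×(-2.44530)=-0.21201, 0.8324×(-0.18344)=-0.15270.
Sum = -0.56813, so H' = 0.568.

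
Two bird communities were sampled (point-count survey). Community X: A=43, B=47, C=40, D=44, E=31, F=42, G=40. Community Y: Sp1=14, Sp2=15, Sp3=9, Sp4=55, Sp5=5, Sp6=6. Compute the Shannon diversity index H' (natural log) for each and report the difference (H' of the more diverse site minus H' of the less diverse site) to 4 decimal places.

Community X: N=287, proportions 0.149826, 0.163763, 0.139373, 0.15331, 0.108014, 0.146341, 0.139373, giving H' = 1.939137 (working shown to 6 dp, full precision carried).
Community Y: N=104, proportions 0.134615, 0.144231, 0.086538, 0.528846, 0.048077, 0.057692, giving H' = 1.408394.
Difference = |1.939137 − 1.408394| = 0.530743, i.e. 0.5307 to 4 decimal places.

0.5307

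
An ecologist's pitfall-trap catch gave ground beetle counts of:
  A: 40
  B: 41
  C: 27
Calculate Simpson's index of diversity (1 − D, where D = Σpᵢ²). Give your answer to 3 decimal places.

Total N = 40+41+27 = 108, so the proportions are 0.37037, 0.37963, 0.25 (working shown to 5 dp, full precision carried).
D = 0.37037² + 0.37963² + 0.25² = 0.13717 + 0.14412 + 0.06250 = 0.34379.
So 1 − D = 0.65621, i.e. 0.656 to 3 decimal places.

0.656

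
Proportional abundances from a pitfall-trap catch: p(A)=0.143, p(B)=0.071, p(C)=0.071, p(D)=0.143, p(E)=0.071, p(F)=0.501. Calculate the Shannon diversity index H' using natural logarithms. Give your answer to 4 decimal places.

1.4659

Each pᵢ ln pᵢ term (working shown to 6 dp, full precision carried): 0.143×(-1.944911)=-0.278122, 0.071×(-2.645075)=-0.187800, 0.071×(-2.645075)=-0.187800, 0.143×(-1.944911)=-0.278122, 0.071×(-2.645075)=-0.187800, 0.501×(-0.691149)=-0.346266.
Sum = -1.465911, so H' = 1.4659.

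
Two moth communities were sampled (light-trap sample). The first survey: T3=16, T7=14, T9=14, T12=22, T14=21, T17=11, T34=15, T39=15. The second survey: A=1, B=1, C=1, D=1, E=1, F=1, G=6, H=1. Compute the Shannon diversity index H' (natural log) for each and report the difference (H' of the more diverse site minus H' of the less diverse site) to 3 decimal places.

The first survey: N=128, proportions 0.125, 0.10938, 0.10938, 0.17188, 0.16406, 0.08594, 0.11719, 0.11719, giving H' = 2.05663 (working shown to 5 dp, full precision carried).
The second survey: N=13, proportions 0.07692, 0.07692, 0.07692, 0.07692, 0.07692, 0.07692, 0.46154, 0.07692, giving H' = 1.73798.
Difference = |2.05663 − 1.73798| = 0.31865, i.e. 0.319 to 3 decimal places.

0.319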